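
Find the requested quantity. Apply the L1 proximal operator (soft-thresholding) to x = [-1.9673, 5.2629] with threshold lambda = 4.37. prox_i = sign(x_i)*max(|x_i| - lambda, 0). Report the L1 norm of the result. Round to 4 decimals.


Soft-thresholding with lambda = 4.37:
prox(-1.9673) = sign(-1.9673)*max(|-1.9673| - 4.37, 0) = 0.0
prox(5.2629) = sign(5.2629)*max(|5.2629| - 4.37, 0) = 0.8929
prox(x) = [0.0, 0.8929]
||prox(x)||_1 = 0.0 + 0.8929 = 0.8929


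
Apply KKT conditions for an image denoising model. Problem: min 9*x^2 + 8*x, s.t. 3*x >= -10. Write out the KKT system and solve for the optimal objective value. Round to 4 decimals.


Step 1: Try lambda = 0 (constraint inactive).
Stationarity: 2*9*x + 8 = 0
x* = -8/(2*9) = -4/9 = -0.4444 (rounded; the exact value -4/9 is used below)
Check constraint: 3*-0.4444 = -1.3332 >= -10 -- satisfied.
Step 2: Compute optimal value.
f(x*) = 9*(-4/9)^2 + 8*(-4/9) = -1.7778


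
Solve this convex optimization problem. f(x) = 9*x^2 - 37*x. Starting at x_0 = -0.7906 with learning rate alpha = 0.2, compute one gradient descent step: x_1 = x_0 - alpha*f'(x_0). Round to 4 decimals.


We compute the gradient at x_0 and apply the update.
f'(x) = 18*x - 37
f'(-0.7906) = 18*-0.7906 - 37 = -51.2308
x_1 = -0.7906 - 0.2*-51.2308 = 9.4556


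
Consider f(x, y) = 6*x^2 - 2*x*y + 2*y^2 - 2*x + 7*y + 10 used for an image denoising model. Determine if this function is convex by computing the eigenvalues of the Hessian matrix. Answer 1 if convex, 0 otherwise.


The Hessian of f(x,y) = 6*x^2 - 2*x*y + 2*y^2 - 2*x + 7*y + 10 is:
H = [[12, -2], [-2, 4]]
Trace = 12 + 4 = 16
Determinant = 12*4 - (-2)^2 = 44
Discriminant = (16)^2 - 4*44 = 80.0
Eigenvalues: lambda_1 = 3.5279, lambda_2 = 12.4721
The function is convex.

1


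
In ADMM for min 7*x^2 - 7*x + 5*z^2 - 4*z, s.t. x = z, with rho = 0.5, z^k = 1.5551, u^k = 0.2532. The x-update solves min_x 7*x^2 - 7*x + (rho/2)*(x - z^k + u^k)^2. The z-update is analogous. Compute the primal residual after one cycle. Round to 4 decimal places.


ADMM iteration with rho = 0.5, z^k = 1.5551, u^k = 0.2532
Step 1: x-update.
Minimize 7*x^2 - 7*x + (0.5/2)*(x - 1.5551 + 0.2532)^2
FOC: (2*7 + 0.5)*x = 7 + 0.5*(1.5551 - 0.2532)
x^{k+1} = 0.5277
Step 2: z-update.
Minimize 5*z^2 - 4*z + (0.5/2)*(0.5277 - z + 0.2532)^2
FOC: (2*5 + 0.5)*z = 4 + 0.5*(0.5277 + 0.2532)
z^{k+1} = 0.4181
Step 3: u-update.
u^{k+1} = 0.2532 + 0.5277 - 0.4181 = 0.3627
Step 4: Primal residual = |0.5277 - 0.4181| = 0.1095


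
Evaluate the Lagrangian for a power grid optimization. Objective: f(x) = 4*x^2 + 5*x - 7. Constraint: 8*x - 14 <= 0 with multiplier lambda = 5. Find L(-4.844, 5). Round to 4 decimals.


Step 1: Evaluate f(x).
f(-4.844) = 4*(-4.844)^2 + 5*(-4.844) - 7 = 62.6373
Step 2: Evaluate g(x).
g(-4.844) = 8*-4.844 - 14 = -52.752
Step 3: Compute Lagrangian.
L = 62.6373 + 5*-52.752 = -201.1227


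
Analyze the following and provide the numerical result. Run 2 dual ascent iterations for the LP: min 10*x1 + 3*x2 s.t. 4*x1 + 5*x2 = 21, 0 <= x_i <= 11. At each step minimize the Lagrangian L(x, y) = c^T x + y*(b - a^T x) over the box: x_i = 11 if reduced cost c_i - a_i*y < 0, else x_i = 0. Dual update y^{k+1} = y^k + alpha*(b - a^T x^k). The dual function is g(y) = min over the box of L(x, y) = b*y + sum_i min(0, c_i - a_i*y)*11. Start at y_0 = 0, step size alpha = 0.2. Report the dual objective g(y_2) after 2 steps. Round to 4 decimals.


Dual ascent for LP: min 10*x1 + 3*x2, 4*x1 + 5*x2 = 21, 0 <= x_i <= 11
Step 1: y^k = 0.0, reduced costs: (10.0, 3.0)
  x^k = (0.0, 0.0), subgradient = b - a^T x = 21.0
  y^{k+1} = 0.0 + 0.2*21.0 = 4.2
Step 2: y^k = 4.2, reduced costs: (-6.8, -18.0)
  x^k = (11.0, 11.0), subgradient = b - a^T x = -78.0
  y^{k+1} = 4.2 + 0.2*-78.0 = -11.4
Dual objective at y_2 = -11.4: reduced costs (55.6, 60.0), box minimizer x = (0.0, 0.0)
g(y_2) = b*y + (c1 - a1*y)*x1 + (c2 - a2*y)*x2 = 21*(-11.4) + 55.6*0.0 + 60.0*0.0 = -239.4 + 0.0 + 0.0 = -239.4


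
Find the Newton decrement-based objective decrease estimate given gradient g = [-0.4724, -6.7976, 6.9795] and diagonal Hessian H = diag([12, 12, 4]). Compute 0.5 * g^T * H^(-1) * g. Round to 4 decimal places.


Step 1: H is diagonal, so H^(-1) * g = [-0.0394, -0.5665, 1.7449].
Step 2: g^T H^(-1) g = sum_i g_i^2 / H_ii
  = (-0.4724)^2/12 + (-6.7976)^2/12 + (6.9795)^2/4
  = 0.0186 + 3.8506 + 12.1784 = 16.0476
Step 3: Objective decrease = 0.5 * g^T H^(-1) g = 8.0238


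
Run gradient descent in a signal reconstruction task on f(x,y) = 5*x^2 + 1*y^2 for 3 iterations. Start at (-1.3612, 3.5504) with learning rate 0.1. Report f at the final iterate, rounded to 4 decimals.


Gradient descent on f(x,y) = 5*x^2 + 1*y^2.
Starting point: (-1.3612, 3.5504), alpha = 0.1
Step 1: grad_x = 2*5*-1.3612 = -13.612, grad_y = 2*1*3.5504 = 7.1008
  x_1 = -1.3612 - 0.1*-13.612 = 0.0
  y_1 = 3.5504 - 0.1*7.1008 = 2.8403
Step 2: grad_x = 2*5*0.0 = 0.0, grad_y = 2*1*2.8403 = 5.6806
  x_2 = 0.0 - 0.1*0.0 = 0.0
  y_2 = 2.8403 - 0.1*5.6806 = 2.2723
Step 3: grad_x = 2*5*0.0 = 0.0, grad_y = 2*1*2.2723 = 4.5445
  x_3 = 0.0 - 0.1*0.0 = 0.0
  y_3 = 2.2723 - 0.1*4.5445 = 1.8178
f(0.0, 1.8178) = 5*0.0^2 + 1*1.8178^2 = 3.3044


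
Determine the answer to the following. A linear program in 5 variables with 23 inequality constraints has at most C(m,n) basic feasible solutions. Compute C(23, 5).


Each vertex corresponds to some choice of n active constraints out of m, so the number of vertices is at most C(m, n) = m! / (n!(m-n)!).
m = 23, n = 5
Numerator: 23 * 22 * 21 * 20 * 19
Denominator: 5! = 120
C(23, 5) = 33649


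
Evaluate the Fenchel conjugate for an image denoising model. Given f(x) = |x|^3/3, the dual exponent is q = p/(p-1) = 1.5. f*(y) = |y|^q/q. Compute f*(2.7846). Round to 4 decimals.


The conjugate exponent q satisfies 1/p + 1/q = 1.
p = 3, so q = 3/(3 - 1) = 1.5
|y|^q = 2.7846^1.5 = 4.6467
f*(2.7846) = 4.6467 / 1.5 = 3.0978


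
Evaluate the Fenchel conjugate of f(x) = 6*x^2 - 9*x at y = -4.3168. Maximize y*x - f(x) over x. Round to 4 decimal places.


f*(y) = sup_x {y*x - a*x^2 - b*x} = sup_x {(y-b)*x - a*x^2}
FOC: (y - b) - 2a*x = 0 => x* = (y - b)/(2a)
x* = (-4.3168 + 9)/(2*6) = 0.3903
f*(-4.3168) = (y-b)^2/(4a) = (-4.3168 + 9)^2/(4*6)
= 21.9324/24 = 0.9138


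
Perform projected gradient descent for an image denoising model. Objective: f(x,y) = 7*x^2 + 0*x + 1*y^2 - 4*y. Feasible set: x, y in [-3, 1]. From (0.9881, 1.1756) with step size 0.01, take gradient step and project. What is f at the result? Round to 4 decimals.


Step 1: Compute gradient at (0.9881, 1.1756).
grad_x = 2*7*0.9881 + 0 = 13.8334
grad_y = 2*1*1.1756 - 4 = -1.6488
Step 2: Gradient step.
x_raw = 0.9881 - 0.01*13.8334 = 0.8498
y_raw = 1.1756 - 0.01*-1.6488 = 1.1921
Step 3: Project onto [-3, 1].
x_proj = clip(0.8498) = 0.8498
y_proj = clip(1.1921) = 1.0
Step 4: Evaluate f.
f(0.8498, 1.0) = 2.0547


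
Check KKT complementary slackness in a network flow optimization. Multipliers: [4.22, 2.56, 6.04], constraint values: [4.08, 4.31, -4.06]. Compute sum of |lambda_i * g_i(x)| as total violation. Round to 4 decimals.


KKT complementary slackness check:
lambda_1 * g_1 = 4.22 * 4.08 = 17.2176
lambda_2 * g_2 = 2.56 * 4.31 = 11.0336
lambda_3 * g_3 = 6.04 * -4.06 = -24.5224
Total violation = 17.2176 + 11.0336 + 24.5224 = 52.7736


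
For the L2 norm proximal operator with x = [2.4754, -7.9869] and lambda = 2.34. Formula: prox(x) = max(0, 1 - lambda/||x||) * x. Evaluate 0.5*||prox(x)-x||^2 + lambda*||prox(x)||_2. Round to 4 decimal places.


Step 1: Compute ||x||.
||x|| = 8.3617
Step 2: Compute scaling factor.
scale = max(0, 1 - 2.34/8.3617) = 0.7202
Step 3: prox(x) = [1.7827, -5.7518]
||prox(x)|| = 6.0217
Step 4: Proximal objective.
0.5*||prox-x||^2 = 2.7378
lambda*||prox|| = 14.0908
Total = 16.8286


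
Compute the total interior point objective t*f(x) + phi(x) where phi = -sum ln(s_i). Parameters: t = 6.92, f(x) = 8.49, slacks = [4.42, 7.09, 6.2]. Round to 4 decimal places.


Step 1: Compute log-barrier.
ln values: [1.4861, 1.9587, 1.8245]
phi = -(1.4861 + 1.9587 + 1.8245) = -5.2694
Step 2: Compute augmented objective.
t*f(x) = 6.92*8.49 = 58.7508
Total = 58.7508 - 5.2694 = 53.4814


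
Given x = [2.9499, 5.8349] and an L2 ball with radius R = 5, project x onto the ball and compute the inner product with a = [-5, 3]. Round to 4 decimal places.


Step 1: Compute ||x|| (intermediates to 6 decimals).
||x|| = sqrt(2.9499^2 + 5.8349^2) = 6.538193
Step 2: Project.
Since ||x|| > R, scale = R/||x|| = 5/6.538193 = 0.764737, proj(x) = scale * x
proj(x) = [2.255898, 4.462164]
Step 3: Dot product.
a^T * proj(x) = -5*2.255898 + 3*4.462164 = 2.107


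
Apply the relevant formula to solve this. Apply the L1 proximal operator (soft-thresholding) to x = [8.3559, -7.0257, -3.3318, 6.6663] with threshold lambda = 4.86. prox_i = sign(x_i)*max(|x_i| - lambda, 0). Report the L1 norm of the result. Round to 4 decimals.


Soft-thresholding with lambda = 4.86:
prox(8.3559) = sign(8.3559)*max(|8.3559| - 4.86, 0) = 3.4959
prox(-7.0257) = sign(-7.0257)*max(|-7.0257| - 4.86, 0) = -2.1657
prox(-3.3318) = sign(-3.3318)*max(|-3.3318| - 4.86, 0) = 0.0
prox(6.6663) = sign(6.6663)*max(|6.6663| - 4.86, 0) = 1.8063
prox(x) = [3.4959, -2.1657, 0.0, 1.8063]
||prox(x)||_1 = 3.4959 + 2.1657 + 0.0 + 1.8063 = 7.4679


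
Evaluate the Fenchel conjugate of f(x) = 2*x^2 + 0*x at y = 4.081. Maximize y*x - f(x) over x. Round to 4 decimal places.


f*(y) = sup_x {y*x - a*x^2 - b*x} = sup_x {(y-b)*x - a*x^2}
FOC: (y - b) - 2a*x = 0 => x* = (y - b)/(2a)
x* = (4.081 - 0)/(2*2) = 1.0203
f*(4.081) = (y-b)^2/(4a) = (4.081 - 0)^2/(4*2)
= 16.6546/8 = 2.0818


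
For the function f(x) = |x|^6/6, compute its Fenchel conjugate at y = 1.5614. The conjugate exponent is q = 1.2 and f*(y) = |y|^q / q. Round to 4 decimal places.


The conjugate exponent q satisfies 1/p + 1/q = 1.
p = 6, so q = 6/(6 - 1) = 1.2
|y|^q = 1.5614^1.2 = 1.7069
f*(1.5614) = 1.7069 / 1.2 = 1.4224


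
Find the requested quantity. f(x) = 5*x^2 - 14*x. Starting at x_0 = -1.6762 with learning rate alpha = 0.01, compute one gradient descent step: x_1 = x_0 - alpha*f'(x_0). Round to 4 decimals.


We compute the gradient at x_0 and apply the update.
f'(x) = 10*x - 14
f'(-1.6762) = 10*-1.6762 - 14 = -30.762
x_1 = -1.6762 - 0.01*-30.762 = -1.3686


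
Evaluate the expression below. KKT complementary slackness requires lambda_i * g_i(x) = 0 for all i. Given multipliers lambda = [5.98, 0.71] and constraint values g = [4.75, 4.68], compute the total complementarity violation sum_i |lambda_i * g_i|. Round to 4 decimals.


KKT complementary slackness check:
lambda_1 * g_1 = 5.98 * 4.75 = 28.405
lambda_2 * g_2 = 0.71 * 4.68 = 3.3228
Total violation = 28.405 + 3.3228 = 31.7278


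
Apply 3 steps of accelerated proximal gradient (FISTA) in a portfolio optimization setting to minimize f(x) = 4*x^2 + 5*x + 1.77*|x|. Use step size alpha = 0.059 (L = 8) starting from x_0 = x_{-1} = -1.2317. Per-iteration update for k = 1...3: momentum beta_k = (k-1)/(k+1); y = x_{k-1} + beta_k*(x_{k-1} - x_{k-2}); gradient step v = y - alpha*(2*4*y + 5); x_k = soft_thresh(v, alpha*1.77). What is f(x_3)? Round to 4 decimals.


FISTA on f(x) = 4*x^2 + 5*x + 1.77*|x|
L = 8, alpha = 0.059
Iteration 1: beta = 0.0, y = -1.2317 + 0.0*(-1.2317 + 1.2317) = -1.2317
  grad(y) = -4.8536, v = y - alpha*grad = -0.9453
  prox(v) = soft_thresh(-0.9453, 0.1044) = -0.8409
Iteration 2: beta = 0.3333, y = -0.8409 + 0.3333*(-0.8409 + 1.2317) = -0.7106
  grad(y) = -0.6851, v = y - alpha*grad = -0.6702
  prox(v) = soft_thresh(-0.6702, 0.1044) = -0.5658
Iteration 3: beta = 0.5, y = -0.5658 + 0.5*(-0.5658 + 0.8409) = -0.4282
  grad(y) = 1.5742, v = y - alpha*grad = -0.5211
  prox(v) = soft_thresh(-0.5211, 0.1044) = -0.4167
f(x_3) = 4*(-0.4167)^2 + 5*(-0.4167) + 1.77*|-0.4167| = -0.6514


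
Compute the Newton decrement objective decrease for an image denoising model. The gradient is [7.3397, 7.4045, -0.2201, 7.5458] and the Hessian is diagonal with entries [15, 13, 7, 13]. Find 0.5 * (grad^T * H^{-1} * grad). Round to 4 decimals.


Step 1: H is diagonal, so H^(-1) * g = [0.4893, 0.5696, -0.0314, 0.5804].
Step 2: g^T H^(-1) g = sum_i g_i^2 / H_ii
  = (7.3397)^2/15 + (7.4045)^2/13 + (-0.2201)^2/7 + (7.5458)^2/13
  = 3.5914 + 4.2174 + 0.0069 + 4.3799 = 12.1957
Step 3: Objective decrease = 0.5 * g^T H^(-1) g = 6.0978


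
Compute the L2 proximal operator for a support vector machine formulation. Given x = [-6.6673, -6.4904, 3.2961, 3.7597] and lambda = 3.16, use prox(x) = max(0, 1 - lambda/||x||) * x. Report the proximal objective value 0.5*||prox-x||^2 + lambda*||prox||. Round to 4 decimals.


Step 1: Compute ||x||.
||x|| = 10.563
Step 2: Compute scaling factor.
scale = max(0, 1 - 3.16/10.563) = 0.7008
Step 3: prox(x) = [-4.6727, -4.5488, 2.3101, 2.635]
||prox(x)|| = 7.403
Step 4: Proximal objective.
0.5*||prox-x||^2 = 4.9928
lambda*||prox|| = 23.3935
Total = 28.3864


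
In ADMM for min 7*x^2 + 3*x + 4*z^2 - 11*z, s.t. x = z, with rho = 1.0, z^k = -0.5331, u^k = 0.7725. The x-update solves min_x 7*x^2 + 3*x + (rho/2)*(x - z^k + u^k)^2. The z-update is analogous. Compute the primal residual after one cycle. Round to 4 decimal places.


ADMM iteration with rho = 1.0, z^k = -0.5331, u^k = 0.7725
Step 1: x-update.
Minimize 7*x^2 + 3*x + (1.0/2)*(x + 0.5331 + 0.7725)^2
FOC: (2*7 + 1.0)*x = -3 + 1.0*(-0.5331 - 0.7725)
x^{k+1} = -0.287
Step 2: z-update.
Minimize 4*z^2 - 11*z + (1.0/2)*(-0.287 - z + 0.7725)^2
FOC: (2*4 + 1.0)*z = 11 + 1.0*(-0.287 + 0.7725)
z^{k+1} = 1.2762
Step 3: u-update.
u^{k+1} = 0.7725 - 0.287 - 1.2762 = -0.7907
Step 4: Primal residual = |-0.287 - 1.2762| = 1.5632


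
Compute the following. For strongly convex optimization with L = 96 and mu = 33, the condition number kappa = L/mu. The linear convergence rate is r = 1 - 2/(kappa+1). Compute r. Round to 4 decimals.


Step 1: Compute the condition number.
kappa = L/mu = 96/33 = 2.9091
Step 2: Compute the convergence rate.
r = 1 - 2/(kappa + 1) = 1 - 2*mu/(L + mu) = (L - mu)/(L + mu) = 63/129 = 0.4884


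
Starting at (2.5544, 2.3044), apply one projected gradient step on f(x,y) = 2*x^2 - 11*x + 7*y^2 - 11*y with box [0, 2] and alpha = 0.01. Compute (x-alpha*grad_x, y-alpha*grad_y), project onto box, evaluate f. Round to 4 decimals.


Step 1: Compute gradient at (2.5544, 2.3044).
grad_x = 2*2*2.5544 - 11 = -0.7824
grad_y = 2*7*2.3044 - 11 = 21.2616
Step 2: Gradient step.
x_raw = 2.5544 - 0.01*-0.7824 = 2.5622
y_raw = 2.3044 - 0.01*21.2616 = 2.0918
Step 3: Project onto [0, 2].
x_proj = clip(2.5622) = 2.0
y_proj = clip(2.0918) = 2.0
Step 4: Evaluate f.
f(2.0, 2.0) = -8.0


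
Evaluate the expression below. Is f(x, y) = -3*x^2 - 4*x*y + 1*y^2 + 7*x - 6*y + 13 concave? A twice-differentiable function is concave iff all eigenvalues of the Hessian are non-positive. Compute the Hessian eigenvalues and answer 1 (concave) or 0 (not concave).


The Hessian of f(x,y) = -3*x^2 - 4*x*y + 1*y^2 + 7*x - 6*y + 13 is:
H = [[-6, -4], [-4, 2]]
Trace = -6 + 2 = -4
Determinant = -6*2 - (-4)^2 = -28
Discriminant = (-4)^2 - 4*-28 = 128.0
Eigenvalues: lambda_1 = -7.6569, lambda_2 = 3.6569
The function is not concave.

0


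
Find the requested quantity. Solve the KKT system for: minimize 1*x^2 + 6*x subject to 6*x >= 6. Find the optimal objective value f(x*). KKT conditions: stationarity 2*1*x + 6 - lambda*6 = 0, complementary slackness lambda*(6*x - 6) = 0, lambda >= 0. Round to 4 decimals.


Step 1: Try lambda = 0 (constraint inactive).
x_unc = -6/(2*1) = -3.0
Check: 6*-3.0 = -18.0 < 6 -- violated!
Step 2: Constraint must be active: 6*x = 6
x* = 6/6 = 1.0
lambda = (2*1*1.0 + 6)/6 = 1.3333
Step 3: Compute optimal value.
f(x*) = 1*1.0^2 + 6*1.0 = 7.0


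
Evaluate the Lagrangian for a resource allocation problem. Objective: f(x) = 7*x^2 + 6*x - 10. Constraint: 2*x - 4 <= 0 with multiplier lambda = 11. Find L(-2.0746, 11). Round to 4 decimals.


Step 1: Evaluate f(x).
f(-2.0746) = 7*(-2.0746)^2 + 6*(-2.0746) - 10 = 7.6802
Step 2: Evaluate g(x).
g(-2.0746) = 2*-2.0746 - 4 = -8.1492
Step 3: Compute Lagrangian.
L = 7.6802 + 11*-8.1492 = -81.961


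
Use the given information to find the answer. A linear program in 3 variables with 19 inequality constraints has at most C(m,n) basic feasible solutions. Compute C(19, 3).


Each vertex corresponds to some choice of n active constraints out of m, so the number of vertices is at most C(m, n) = m! / (n!(m-n)!).
m = 19, n = 3
Numerator: 19 * 18 * 17
Denominator: 3! = 6
C(19, 3) = 969


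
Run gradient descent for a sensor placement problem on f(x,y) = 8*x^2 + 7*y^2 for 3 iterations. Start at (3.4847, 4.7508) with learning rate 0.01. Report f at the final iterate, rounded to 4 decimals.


Gradient descent on f(x,y) = 8*x^2 + 7*y^2.
Starting point: (3.4847, 4.7508), alpha = 0.01
Step 1: grad_x = 2*8*3.4847 = 55.7552, grad_y = 2*7*4.7508 = 66.5112
  x_1 = 3.4847 - 0.01*55.7552 = 2.9271
  y_1 = 4.7508 - 0.01*66.5112 = 4.0857
Step 2: grad_x = 2*8*2.9271 = 46.8344, grad_y = 2*7*4.0857 = 57.1996
  x_2 = 2.9271 - 0.01*46.8344 = 2.4588
  y_2 = 4.0857 - 0.01*57.1996 = 3.5137
Step 3: grad_x = 2*8*2.4588 = 39.3409, grad_y = 2*7*3.5137 = 49.1917
  x_3 = 2.4588 - 0.01*39.3409 = 2.0654
  y_3 = 3.5137 - 0.01*49.1917 = 3.0218
f(2.0654, 3.0218) = 8*2.0654^2 + 7*3.0218^2 = 98.0447


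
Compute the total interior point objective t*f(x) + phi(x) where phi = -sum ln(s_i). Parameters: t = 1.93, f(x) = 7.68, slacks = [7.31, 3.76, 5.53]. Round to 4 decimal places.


Step 1: Compute log-barrier.
ln values: [1.9892, 1.3244, 1.7102]
phi = -(1.9892 + 1.3244 + 1.7102) = -5.0239
Step 2: Compute augmented objective.
t*f(x) = 1.93*7.68 = 14.8224
Total = 14.8224 - 5.0239 = 9.7985


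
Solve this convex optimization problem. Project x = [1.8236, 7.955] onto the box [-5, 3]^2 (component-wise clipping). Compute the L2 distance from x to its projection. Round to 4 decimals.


Project each component onto [-5, 3].
clip(1.8236) = 1.8236, clip(7.955) = 3.0
Projection = [1.8236, 3.0]
Squared diffs: [0.0, 24.552]
Distance = sqrt(24.552) = 4.955


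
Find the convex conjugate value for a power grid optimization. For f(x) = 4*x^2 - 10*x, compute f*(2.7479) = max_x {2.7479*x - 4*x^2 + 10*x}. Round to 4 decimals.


f*(y) = sup_x {y*x - a*x^2 - b*x} = sup_x {(y-b)*x - a*x^2}
FOC: (y - b) - 2a*x = 0 => x* = (y - b)/(2a)
x* = (2.7479 + 10)/(2*4) = 1.5935
f*(2.7479) = (y-b)^2/(4a) = (2.7479 + 10)^2/(4*4)
= 162.509/16 = 10.1568


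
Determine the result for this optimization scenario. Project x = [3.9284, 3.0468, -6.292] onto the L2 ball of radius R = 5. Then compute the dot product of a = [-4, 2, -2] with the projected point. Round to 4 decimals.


Step 1: Compute ||x|| (intermediates to 6 decimals).
||x|| = sqrt(3.9284^2 + 3.0468^2 + (-6.292)^2) = 8.019014
Step 2: Project.
Since ||x|| > R, scale = R/||x|| = 5/8.019014 = 0.623518, proj(x) = scale * x
proj(x) = [2.449428, 1.899735, -3.923175]
Step 3: Dot product.
a^T * proj(x) = -4*2.449428 + 2*1.899735 - 2*(-3.923175) = 1.8481


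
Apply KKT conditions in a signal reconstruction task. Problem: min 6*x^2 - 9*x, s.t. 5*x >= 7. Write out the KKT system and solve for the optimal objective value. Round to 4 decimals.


Step 1: Try lambda = 0 (constraint inactive).
x_unc = 9/(2*6) = 0.75
Check: 5*0.75 = 3.75 < 7 -- violated!
Step 2: Constraint must be active: 5*x = 7
x* = 7/5 = 1.4
lambda = (2*6*1.4 - 9)/5 = 1.56
Step 3: Compute optimal value.
f(x*) = 6*1.4^2 - 9*1.4 = -0.84


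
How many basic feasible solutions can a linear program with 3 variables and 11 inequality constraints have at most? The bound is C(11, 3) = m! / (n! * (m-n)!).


Each vertex corresponds to some choice of n active constraints out of m, so the number of vertices is at most C(m, n) = m! / (n!(m-n)!).
m = 11, n = 3
Numerator: 11 * 10 * 9
Denominator: 3! = 6
C(11, 3) = 165


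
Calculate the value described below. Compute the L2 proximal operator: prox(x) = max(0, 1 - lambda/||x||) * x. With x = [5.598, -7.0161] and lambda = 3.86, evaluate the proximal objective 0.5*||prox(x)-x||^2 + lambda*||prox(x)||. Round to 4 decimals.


Step 1: Compute ||x||.
||x|| = 8.9757
Step 2: Compute scaling factor.
scale = max(0, 1 - 3.86/8.9757) = 0.57
Step 3: prox(x) = [3.1906, -3.9988]
||prox(x)|| = 5.1157
Step 4: Proximal objective.
0.5*||prox-x||^2 = 7.4498
lambda*||prox|| = 19.7466
Total = 27.1964


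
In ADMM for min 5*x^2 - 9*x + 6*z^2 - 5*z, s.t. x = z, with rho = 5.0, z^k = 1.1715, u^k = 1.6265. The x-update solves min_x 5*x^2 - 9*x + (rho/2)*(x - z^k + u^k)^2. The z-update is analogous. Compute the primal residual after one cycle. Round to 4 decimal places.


ADMM iteration with rho = 5.0, z^k = 1.1715, u^k = 1.6265
Step 1: x-update.
Minimize 5*x^2 - 9*x + (5.0/2)*(x - 1.1715 + 1.6265)^2
FOC: (2*5 + 5.0)*x = 9 + 5.0*(1.1715 - 1.6265)
x^{k+1} = 0.4483
Step 2: z-update.
Minimize 6*z^2 - 5*z + (5.0/2)*(0.4483 - z + 1.6265)^2
FOC: (2*6 + 5.0)*z = 5 + 5.0*(0.4483 + 1.6265)
z^{k+1} = 0.9044
Step 3: u-update.
u^{k+1} = 1.6265 + 0.4483 - 0.9044 = 1.1705
Step 4: Primal residual = |0.4483 - 0.9044| = 0.456


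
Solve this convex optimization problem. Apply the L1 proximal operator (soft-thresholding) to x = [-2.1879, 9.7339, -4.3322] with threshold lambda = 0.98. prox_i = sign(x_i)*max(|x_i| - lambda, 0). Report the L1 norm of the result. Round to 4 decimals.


Soft-thresholding with lambda = 0.98:
prox(-2.1879) = sign(-2.1879)*max(|-2.1879| - 0.98, 0) = -1.2079
prox(9.7339) = sign(9.7339)*max(|9.7339| - 0.98, 0) = 8.7539
prox(-4.3322) = sign(-4.3322)*max(|-4.3322| - 0.98, 0) = -3.3522
prox(x) = [-1.2079, 8.7539, -3.3522]
||prox(x)||_1 = 1.2079 + 8.7539 + 3.3522 = 13.314


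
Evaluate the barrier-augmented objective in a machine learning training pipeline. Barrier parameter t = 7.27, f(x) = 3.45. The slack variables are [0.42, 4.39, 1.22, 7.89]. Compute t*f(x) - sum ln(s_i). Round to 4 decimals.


Step 1: Compute log-barrier.
ln values: [-0.8675, 1.4793, 0.1989, 2.0656]
phi = -(-0.8675 + 1.4793 + 0.1989 + 2.0656) = -2.8763
Step 2: Compute augmented objective.
t*f(x) = 7.27*3.45 = 25.0815
Total = 25.0815 - 2.8763 = 22.2052


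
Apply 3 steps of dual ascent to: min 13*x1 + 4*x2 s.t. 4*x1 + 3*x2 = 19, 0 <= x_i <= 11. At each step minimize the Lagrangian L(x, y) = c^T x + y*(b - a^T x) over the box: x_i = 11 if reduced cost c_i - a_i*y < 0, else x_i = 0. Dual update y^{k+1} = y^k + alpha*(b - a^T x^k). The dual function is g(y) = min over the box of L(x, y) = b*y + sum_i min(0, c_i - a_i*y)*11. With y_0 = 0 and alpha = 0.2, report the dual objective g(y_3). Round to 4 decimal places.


Dual ascent for LP: min 13*x1 + 4*x2, 4*x1 + 3*x2 = 19, 0 <= x_i <= 11
Step 1: y^k = 0.0, reduced costs: (13.0, 4.0)
  x^k = (0.0, 0.0), subgradient = b - a^T x = 19.0
  y^{k+1} = 0.0 + 0.2*19.0 = 3.8
Step 2: y^k = 3.8, reduced costs: (-2.2, -7.4)
  x^k = (11.0, 11.0), subgradient = b - a^T x = -58.0
  y^{k+1} = 3.8 + 0.2*-58.0 = -7.8
Step 3: y^k = -7.8, reduced costs: (44.2, 27.4)
  x^k = (0.0, 0.0), subgradient = b - a^T x = 19.0
  y^{k+1} = -7.8 + 0.2*19.0 = -4.0
Dual objective at y_3 = -4.0: reduced costs (29.0, 16.0), box minimizer x = (0.0, 0.0)
g(y_3) = b*y + (c1 - a1*y)*x1 + (c2 - a2*y)*x2 = 19*(-4.0) + 29.0*0.0 + 16.0*0.0 = -76.0 + 0.0 + 0.0 = -76.0


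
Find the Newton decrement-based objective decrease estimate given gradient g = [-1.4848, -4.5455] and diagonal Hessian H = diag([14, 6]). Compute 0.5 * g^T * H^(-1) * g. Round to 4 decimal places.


Step 1: H is diagonal, so H^(-1) * g = [-0.1061, -0.7576].
Step 2: g^T H^(-1) g = sum_i g_i^2 / H_ii
  = (-1.4848)^2/14 + (-4.5455)^2/6
  = 0.1575 + 3.4436 = 3.6011
Step 3: Objective decrease = 0.5 * g^T H^(-1) g = 1.8005


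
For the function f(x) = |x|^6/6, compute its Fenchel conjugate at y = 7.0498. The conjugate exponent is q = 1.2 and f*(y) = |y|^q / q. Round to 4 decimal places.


The conjugate exponent q satisfies 1/p + 1/q = 1.
p = 6, so q = 6/(6 - 1) = 1.2
|y|^q = 7.0498^1.2 = 10.4187
f*(7.0498) = 10.4187 / 1.2 = 8.6822


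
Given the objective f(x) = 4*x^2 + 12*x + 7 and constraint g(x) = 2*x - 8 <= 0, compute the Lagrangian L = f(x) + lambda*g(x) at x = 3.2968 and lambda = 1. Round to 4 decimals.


Step 1: Evaluate f(x).
f(3.2968) = 4*3.2968^2 + 12*3.2968 + 7 = 90.0372
Step 2: Evaluate g(x).
g(3.2968) = 2*3.2968 - 8 = -1.4064
Step 3: Compute Lagrangian.
L = 90.0372 + 1*-1.4064 = 88.6308


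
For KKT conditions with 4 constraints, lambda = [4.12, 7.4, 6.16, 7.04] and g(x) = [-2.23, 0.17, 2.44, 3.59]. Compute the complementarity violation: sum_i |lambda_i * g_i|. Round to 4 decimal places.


KKT complementary slackness check:
lambda_1 * g_1 = 4.12 * -2.23 = -9.1876
lambda_2 * g_2 = 7.4 * 0.17 = 1.258
lambda_3 * g_3 = 6.16 * 2.44 = 15.0304
lambda_4 * g_4 = 7.04 * 3.59 = 25.2736
Total violation = 9.1876 + 1.258 + 15.0304 + 25.2736 = 50.7496


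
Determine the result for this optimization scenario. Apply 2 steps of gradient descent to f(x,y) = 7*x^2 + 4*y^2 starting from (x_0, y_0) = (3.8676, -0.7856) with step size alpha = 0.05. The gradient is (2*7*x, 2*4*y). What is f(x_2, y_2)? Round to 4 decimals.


Gradient descent on f(x,y) = 7*x^2 + 4*y^2.
Starting point: (3.8676, -0.7856), alpha = 0.05
Step 1: grad_x = 2*7*3.8676 = 54.1464, grad_y = 2*4*-0.7856 = -6.2848
  x_1 = 3.8676 - 0.05*54.1464 = 1.1603
  y_1 = -0.7856 - 0.05*-6.2848 = -0.4714
Step 2: grad_x = 2*7*1.1603 = 16.2439, grad_y = 2*4*-0.4714 = -3.7709
  x_2 = 1.1603 - 0.05*16.2439 = 0.3481
  y_2 = -0.4714 - 0.05*-3.7709 = -0.2828
f(0.3481, -0.2828) = 7*0.3481^2 + 4*(-0.2828)^2 = 1.1681


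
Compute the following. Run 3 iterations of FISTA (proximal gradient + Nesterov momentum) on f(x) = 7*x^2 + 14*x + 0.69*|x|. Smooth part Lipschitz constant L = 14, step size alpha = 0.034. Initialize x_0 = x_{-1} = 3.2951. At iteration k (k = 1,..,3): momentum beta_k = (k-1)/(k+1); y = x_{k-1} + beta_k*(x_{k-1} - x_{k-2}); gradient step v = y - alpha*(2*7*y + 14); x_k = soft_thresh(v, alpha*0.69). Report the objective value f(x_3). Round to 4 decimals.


FISTA on f(x) = 7*x^2 + 14*x + 0.69*|x|
L = 14, alpha = 0.034
Iteration 1: beta = 0.0, y = 3.2951 + 0.0*(3.2951 - 3.2951) = 3.2951
  grad(y) = 60.1314, v = y - alpha*grad = 1.2506
  prox(v) = soft_thresh(1.2506, 0.0235) = 1.2272
Iteration 2: beta = 0.3333, y = 1.2272 + 0.3333*(1.2272 - 3.2951) = 0.5379
  grad(y) = 21.5301, v = y - alpha*grad = -0.1942
  prox(v) = soft_thresh(-0.1942, 0.0235) = -0.1707
Iteration 3: beta = 0.5, y = -0.1707 + 0.5*(-0.1707 - 1.2272) = -0.8696
  grad(y) = 1.8251, v = y - alpha*grad = -0.9317
  prox(v) = soft_thresh(-0.9317, 0.0235) = -0.9082
f(x_3) = 7*(-0.9082)^2 + 14*(-0.9082) + 0.69*|-0.9082| = -6.3144


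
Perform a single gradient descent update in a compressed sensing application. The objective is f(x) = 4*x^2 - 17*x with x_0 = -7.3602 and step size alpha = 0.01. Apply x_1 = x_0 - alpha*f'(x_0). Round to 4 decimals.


We compute the gradient at x_0 and apply the update.
f'(x) = 8*x - 17
f'(-7.3602) = 8*-7.3602 - 17 = -75.8816
x_1 = -7.3602 - 0.01*-75.8816 = -6.6014


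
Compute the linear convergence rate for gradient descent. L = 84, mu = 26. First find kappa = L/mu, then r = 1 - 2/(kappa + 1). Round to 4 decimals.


Step 1: Compute the condition number.
kappa = L/mu = 84/26 = 3.2308
Step 2: Compute the convergence rate.
r = 1 - 2/(kappa + 1) = 1 - 2*mu/(L + mu) = (L - mu)/(L + mu) = 58/110 = 0.5273


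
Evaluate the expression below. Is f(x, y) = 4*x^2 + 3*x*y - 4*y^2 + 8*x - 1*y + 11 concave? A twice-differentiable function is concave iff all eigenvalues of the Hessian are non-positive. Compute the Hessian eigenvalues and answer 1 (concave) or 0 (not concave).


The Hessian of f(x,y) = 4*x^2 + 3*x*y - 4*y^2 + 8*x - 1*y + 11 is:
H = [[8, 3], [3, -8]]
Trace = 8 - 8 = 0
Determinant = 8*-8 - (3)^2 = -73
Discriminant = (0)^2 - 4*-73 = 292.0
Eigenvalues: lambda_1 = -8.544, lambda_2 = 8.544
The function is not concave.

0


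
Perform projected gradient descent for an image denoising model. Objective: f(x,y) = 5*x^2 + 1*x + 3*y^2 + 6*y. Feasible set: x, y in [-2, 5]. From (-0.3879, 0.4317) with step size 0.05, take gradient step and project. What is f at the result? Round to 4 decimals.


Step 1: Compute gradient at (-0.3879, 0.4317).
grad_x = 2*5*-0.3879 + 1 = -2.879
grad_y = 2*3*0.4317 + 6 = 8.5902
Step 2: Gradient step.
x_raw = -0.3879 - 0.05*-2.879 = -0.244
y_raw = 0.4317 - 0.05*8.5902 = 0.0022
Step 3: Project onto [-2, 5].
x_proj = clip(-0.244) = -0.244
y_proj = clip(0.0022) = 0.0022
Step 4: Evaluate f.
f(-0.244, 0.0022) = 0.0668


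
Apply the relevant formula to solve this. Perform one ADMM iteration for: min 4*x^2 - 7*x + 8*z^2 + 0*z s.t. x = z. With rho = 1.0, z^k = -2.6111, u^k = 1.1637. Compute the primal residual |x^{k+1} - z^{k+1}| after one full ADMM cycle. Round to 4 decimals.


ADMM iteration with rho = 1.0, z^k = -2.6111, u^k = 1.1637
Step 1: x-update.
Minimize 4*x^2 - 7*x + (1.0/2)*(x + 2.6111 + 1.1637)^2
FOC: (2*4 + 1.0)*x = 7 + 1.0*(-2.6111 - 1.1637)
x^{k+1} = 0.3584
Step 2: z-update.
Minimize 8*z^2 + 0*z + (1.0/2)*(0.3584 - z + 1.1637)^2
FOC: (2*8 + 1.0)*z = 0 + 1.0*(0.3584 + 1.1637)
z^{k+1} = 0.0895
Step 3: u-update.
u^{k+1} = 1.1637 + 0.3584 - 0.0895 = 1.4325
Step 4: Primal residual = |0.3584 - 0.0895| = 0.2688


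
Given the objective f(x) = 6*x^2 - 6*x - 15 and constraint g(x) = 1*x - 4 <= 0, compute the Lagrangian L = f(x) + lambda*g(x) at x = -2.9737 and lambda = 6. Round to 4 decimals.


Step 1: Evaluate f(x).
f(-2.9737) = 6*(-2.9737)^2 - 6*(-2.9737) - 15 = 55.8996
Step 2: Evaluate g(x).
g(-2.9737) = 1*-2.9737 - 4 = -6.9737
Step 3: Compute Lagrangian.
L = 55.8996 + 6*-6.9737 = 14.0574


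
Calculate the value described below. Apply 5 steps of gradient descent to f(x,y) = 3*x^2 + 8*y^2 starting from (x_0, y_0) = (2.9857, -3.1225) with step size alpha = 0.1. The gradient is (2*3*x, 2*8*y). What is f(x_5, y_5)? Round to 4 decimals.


Gradient descent on f(x,y) = 3*x^2 + 8*y^2.
Starting point: (2.9857, -3.1225), alpha = 0.1
Step 1: grad_x = 2*3*2.9857 = 17.9142, grad_y = 2*8*-3.1225 = -49.96
  x_1 = 2.9857 - 0.1*17.9142 = 1.1943
  y_1 = -3.1225 - 0.1*-49.96 = 1.8735
Step 2: grad_x = 2*3*1.1943 = 7.1657, grad_y = 2*8*1.8735 = 29.976
  x_2 = 1.1943 - 0.1*7.1657 = 0.4777
  y_2 = 1.8735 - 0.1*29.976 = -1.1241
Step 3: grad_x = 2*3*0.4777 = 2.8663, grad_y = 2*8*-1.1241 = -17.9856
  x_3 = 0.4777 - 0.1*2.8663 = 0.1911
  y_3 = -1.1241 - 0.1*-17.9856 = 0.6745
Step 4: grad_x = 2*3*0.1911 = 1.1465, grad_y = 2*8*0.6745 = 10.7914
  x_4 = 0.1911 - 0.1*1.1465 = 0.0764
  y_4 = 0.6745 - 0.1*10.7914 = -0.4047
Step 5: grad_x = 2*3*0.0764 = 0.4586, grad_y = 2*8*-0.4047 = -6.4748
  x_5 = 0.0764 - 0.1*0.4586 = 0.0306
  y_5 = -0.4047 - 0.1*-6.4748 = 0.2428
f(0.0306, 0.2428) = 3*0.0306^2 + 8*0.2428^2 = 0.4744


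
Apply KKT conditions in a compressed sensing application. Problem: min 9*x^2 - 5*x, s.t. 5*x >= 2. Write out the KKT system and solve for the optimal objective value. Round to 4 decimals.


Step 1: Try lambda = 0 (constraint inactive).
x_unc = 5/(2*9) = 0.2778
Check: 5*0.2778 = 1.389 < 2 -- violated!
Step 2: Constraint must be active: 5*x = 2
x* = 2/5 = 0.4
lambda = (2*9*0.4 - 5)/5 = 0.44
Step 3: Compute optimal value.
f(x*) = 9*0.4^2 - 5*0.4 = -0.56


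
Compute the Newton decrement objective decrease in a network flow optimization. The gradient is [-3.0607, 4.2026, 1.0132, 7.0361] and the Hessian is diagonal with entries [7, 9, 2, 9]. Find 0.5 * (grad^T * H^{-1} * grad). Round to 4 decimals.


Step 1: H is diagonal, so H^(-1) * g = [-0.4372, 0.467, 0.5066, 0.7818].
Step 2: g^T H^(-1) g = sum_i g_i^2 / H_ii
  = (-3.0607)^2/7 + (4.2026)^2/9 + (1.0132)^2/2 + (7.0361)^2/9
  = 1.3383 + 1.9624 + 0.5133 + 5.5007 = 9.3147
Step 3: Objective decrease = 0.5 * g^T H^(-1) g = 4.6574


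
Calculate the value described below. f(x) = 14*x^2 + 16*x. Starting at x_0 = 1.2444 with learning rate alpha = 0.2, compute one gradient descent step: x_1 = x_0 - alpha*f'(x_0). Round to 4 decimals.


We compute the gradient at x_0 and apply the update.
f'(x) = 28*x + 16
f'(1.2444) = 28*1.2444 + 16 = 50.8432
x_1 = 1.2444 - 0.2*50.8432 = -8.9242


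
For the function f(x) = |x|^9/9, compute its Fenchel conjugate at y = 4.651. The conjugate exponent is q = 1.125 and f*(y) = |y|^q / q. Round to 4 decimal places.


The conjugate exponent q satisfies 1/p + 1/q = 1.
p = 9, so q = 9/(9 - 1) = 1.125
|y|^q = 4.651^1.125 = 5.6362
f*(4.651) = 5.6362 / 1.125 = 5.01


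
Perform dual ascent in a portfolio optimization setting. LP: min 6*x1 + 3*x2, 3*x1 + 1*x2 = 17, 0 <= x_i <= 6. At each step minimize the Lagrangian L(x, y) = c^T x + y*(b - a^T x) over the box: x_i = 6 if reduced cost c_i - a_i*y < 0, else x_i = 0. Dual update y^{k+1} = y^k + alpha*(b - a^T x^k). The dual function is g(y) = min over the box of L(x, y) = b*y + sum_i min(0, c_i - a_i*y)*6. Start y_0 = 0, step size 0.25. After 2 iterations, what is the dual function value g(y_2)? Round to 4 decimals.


Dual ascent for LP: min 6*x1 + 3*x2, 3*x1 + 1*x2 = 17, 0 <= x_i <= 6
Step 1: y^k = 0.0, reduced costs: (6.0, 3.0)
  x^k = (0.0, 0.0), subgradient = b - a^T x = 17.0
  y^{k+1} = 0.0 + 0.25*17.0 = 4.25
Step 2: y^k = 4.25, reduced costs: (-6.75, -1.25)
  x^k = (6.0, 6.0), subgradient = b - a^T x = -7.0
  y^{k+1} = 4.25 + 0.25*-7.0 = 2.5
Dual objective at y_2 = 2.5: reduced costs (-1.5, 0.5), box minimizer x = (6.0, 0.0)
g(y_2) = b*y + (c1 - a1*y)*x1 + (c2 - a2*y)*x2 = 17*2.5 + (-1.5)*6.0 + 0.5*0.0 = 42.5 - 9.0 + 0.0 = 33.5


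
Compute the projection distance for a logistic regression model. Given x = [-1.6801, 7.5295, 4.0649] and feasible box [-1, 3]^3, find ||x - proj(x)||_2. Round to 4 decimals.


Project each component onto [-1, 3].
clip(-1.6801) = -1.0, clip(7.5295) = 3.0, clip(4.0649) = 3.0
Projection = [-1.0, 3.0, 3.0]
Squared diffs: [0.4625, 20.5164, 1.134]
Distance = sqrt(22.1129) = 4.7024


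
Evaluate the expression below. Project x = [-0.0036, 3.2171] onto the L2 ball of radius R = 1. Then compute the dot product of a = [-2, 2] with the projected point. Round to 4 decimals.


Step 1: Compute ||x|| (intermediates to 6 decimals).
||x|| = sqrt((-0.0036)^2 + 3.2171^2) = 3.217102
Step 2: Project.
Since ||x|| > R, scale = R/||x|| = 1/3.217102 = 0.310839, proj(x) = scale * x
proj(x) = [-0.001119, 1.0]
Step 3: Dot product.
a^T * proj(x) = -2*(-0.001119) + 2*1.0 = 2.0022


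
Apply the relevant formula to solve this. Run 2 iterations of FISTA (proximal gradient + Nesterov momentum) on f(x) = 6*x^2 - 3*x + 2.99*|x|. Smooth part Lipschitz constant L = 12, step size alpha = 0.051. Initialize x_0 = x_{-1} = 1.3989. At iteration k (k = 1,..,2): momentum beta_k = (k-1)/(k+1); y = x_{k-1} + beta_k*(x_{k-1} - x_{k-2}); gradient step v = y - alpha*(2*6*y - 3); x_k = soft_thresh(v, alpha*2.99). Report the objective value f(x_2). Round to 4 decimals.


FISTA on f(x) = 6*x^2 - 3*x + 2.99*|x|
L = 12, alpha = 0.051
Iteration 1: beta = 0.0, y = 1.3989 + 0.0*(1.3989 - 1.3989) = 1.3989
  grad(y) = 13.7868, v = y - alpha*grad = 0.6958
  prox(v) = soft_thresh(0.6958, 0.1525) = 0.5433
Iteration 2: beta = 0.3333, y = 0.5433 + 0.3333*(0.5433 - 1.3989) = 0.2581
  grad(y) = 0.0969, v = y - alpha*grad = 0.2531
  prox(v) = soft_thresh(0.2531, 0.1525) = 0.1006
f(x_2) = 6*0.1006^2 - 3*0.1006 + 2.99*|0.1006| = 0.0598


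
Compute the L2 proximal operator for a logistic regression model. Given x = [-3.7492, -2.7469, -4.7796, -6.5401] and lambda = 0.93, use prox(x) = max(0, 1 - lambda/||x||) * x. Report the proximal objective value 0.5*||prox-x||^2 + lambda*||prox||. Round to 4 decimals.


Step 1: Compute ||x||.
||x|| = 9.3391
Step 2: Compute scaling factor.
scale = max(0, 1 - 0.93/9.3391) = 0.9004
Step 3: prox(x) = [-3.3759, -2.4734, -4.3036, -5.8888]
||prox(x)|| = 8.4091
Step 4: Proximal objective.
0.5*||prox-x||^2 = 0.4325
lambda*||prox|| = 7.8205
Total = 8.2529


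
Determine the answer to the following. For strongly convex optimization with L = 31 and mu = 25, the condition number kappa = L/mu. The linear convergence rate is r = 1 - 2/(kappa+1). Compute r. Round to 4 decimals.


Step 1: Compute the condition number.
kappa = L/mu = 31/25 = 1.24
Step 2: Compute the convergence rate.
r = 1 - 2/(kappa + 1) = 1 - 2*mu/(L + mu) = (L - mu)/(L + mu) = 6/56 = 0.1071


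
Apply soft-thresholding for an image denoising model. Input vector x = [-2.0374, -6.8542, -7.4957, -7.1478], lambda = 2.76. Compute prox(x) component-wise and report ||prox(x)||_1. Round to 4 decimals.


Soft-thresholding with lambda = 2.76:
prox(-2.0374) = sign(-2.0374)*max(|-2.0374| - 2.76, 0) = 0.0
prox(-6.8542) = sign(-6.8542)*max(|-6.8542| - 2.76, 0) = -4.0942
prox(-7.4957) = sign(-7.4957)*max(|-7.4957| - 2.76, 0) = -4.7357
prox(-7.1478) = sign(-7.1478)*max(|-7.1478| - 2.76, 0) = -4.3878
prox(x) = [0.0, -4.0942, -4.7357, -4.3878]
||prox(x)||_1 = 0.0 + 4.0942 + 4.7357 + 4.3878 = 13.2177


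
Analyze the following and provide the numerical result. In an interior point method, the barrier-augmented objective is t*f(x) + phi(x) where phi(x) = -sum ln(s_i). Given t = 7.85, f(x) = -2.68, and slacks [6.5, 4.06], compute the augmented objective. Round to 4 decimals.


Step 1: Compute log-barrier.
ln values: [1.8718, 1.4012]
phi = -(1.8718 + 1.4012) = -3.273
Step 2: Compute augmented objective.
t*f(x) = 7.85*-2.68 = -21.038
Total = -21.038 - 3.273 = -24.311


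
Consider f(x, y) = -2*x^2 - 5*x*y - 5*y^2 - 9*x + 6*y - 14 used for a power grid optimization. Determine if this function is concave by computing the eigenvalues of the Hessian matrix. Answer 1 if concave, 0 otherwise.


The Hessian of f(x,y) = -2*x^2 - 5*x*y - 5*y^2 - 9*x + 6*y - 14 is:
H = [[-4, -5], [-5, -10]]
Trace = -4 - 10 = -14
Determinant = -4*-10 - (-5)^2 = 15
Discriminant = (-14)^2 - 4*15 = 136.0
Eigenvalues: lambda_1 = -12.831, lambda_2 = -1.169
The function is concave.

1


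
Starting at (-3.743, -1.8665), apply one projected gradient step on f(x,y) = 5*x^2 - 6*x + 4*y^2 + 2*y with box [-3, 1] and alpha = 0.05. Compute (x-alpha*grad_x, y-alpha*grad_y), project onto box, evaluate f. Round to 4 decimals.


Step 1: Compute gradient at (-3.743, -1.8665).
grad_x = 2*5*-3.743 - 6 = -43.43
grad_y = 2*4*-1.8665 + 2 = -12.932
Step 2: Gradient step.
x_raw = -3.743 - 0.05*-43.43 = -1.5715
y_raw = -1.8665 - 0.05*-12.932 = -1.2199
Step 3: Project onto [-3, 1].
x_proj = clip(-1.5715) = -1.5715
y_proj = clip(-1.2199) = -1.2199
Step 4: Evaluate f.
f(-1.5715, -1.2199) = 25.2899


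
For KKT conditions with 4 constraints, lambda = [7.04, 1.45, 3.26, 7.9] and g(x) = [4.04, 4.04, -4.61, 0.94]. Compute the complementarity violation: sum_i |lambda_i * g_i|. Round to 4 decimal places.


KKT complementary slackness check:
lambda_1 * g_1 = 7.04 * 4.04 = 28.4416
lambda_2 * g_2 = 1.45 * 4.04 = 5.858
lambda_3 * g_3 = 3.26 * -4.61 = -15.0286
lambda_4 * g_4 = 7.9 * 0.94 = 7.426
Total violation = 28.4416 + 5.858 + 15.0286 + 7.426 = 56.7542


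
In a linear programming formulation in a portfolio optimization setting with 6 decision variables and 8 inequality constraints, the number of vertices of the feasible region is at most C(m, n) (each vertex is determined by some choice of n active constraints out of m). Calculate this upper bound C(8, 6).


Each vertex corresponds to some choice of n active constraints out of m, so the number of vertices is at most C(m, n) = m! / (n!(m-n)!).
m = 8, n = 6
Numerator: 8 * 7 * 6 * 5 * 4 * 3
Denominator: 6! = 720
C(8, 6) = 28


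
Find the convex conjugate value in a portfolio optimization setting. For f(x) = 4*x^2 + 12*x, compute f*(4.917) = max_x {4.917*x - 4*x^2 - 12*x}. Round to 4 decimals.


f*(y) = sup_x {y*x - a*x^2 - b*x} = sup_x {(y-b)*x - a*x^2}
FOC: (y - b) - 2a*x = 0 => x* = (y - b)/(2a)
x* = (4.917 - 12)/(2*4) = -0.8854
f*(4.917) = (y-b)^2/(4a) = (4.917 - 12)^2/(4*4)
= 50.1689/16 = 3.1356


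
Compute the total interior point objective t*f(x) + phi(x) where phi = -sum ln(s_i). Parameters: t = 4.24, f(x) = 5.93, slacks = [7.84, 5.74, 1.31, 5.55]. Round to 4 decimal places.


Step 1: Compute log-barrier.
ln values: [2.0592, 1.7475, 0.27, 1.7138]
phi = -(2.0592 + 1.7475 + 0.27 + 1.7138) = -5.7905
Step 2: Compute augmented objective.
t*f(x) = 4.24*5.93 = 25.1432
Total = 25.1432 - 5.7905 = 19.3527
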